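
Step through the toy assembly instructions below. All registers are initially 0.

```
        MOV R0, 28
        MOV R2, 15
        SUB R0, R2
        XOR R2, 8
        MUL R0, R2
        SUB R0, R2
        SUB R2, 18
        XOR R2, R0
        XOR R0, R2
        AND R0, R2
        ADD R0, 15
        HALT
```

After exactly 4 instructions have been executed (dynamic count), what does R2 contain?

after MOV R0, 28: R0=28
after MOV R2, 15: R2=15
after SUB R0, R2: R0=28-15=13
after XOR R2, 8: R2=15^8=7
After step 4: R2 = 7.

7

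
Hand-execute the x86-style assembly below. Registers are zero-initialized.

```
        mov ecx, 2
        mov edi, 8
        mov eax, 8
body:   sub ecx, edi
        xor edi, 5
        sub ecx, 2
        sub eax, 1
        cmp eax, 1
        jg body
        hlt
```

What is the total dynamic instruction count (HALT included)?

after mov ecx, 2: ecx=2
after mov edi, 8: edi=8
after mov eax, 8: eax=8
after sub ecx, edi: ecx=2-8=-6
after xor edi, 5: edi=8^5=13
after sub ecx, 2: ecx=(-6)-2=-8
after sub eax, 1: eax=8-1=7
cmp eax, 1  (cmp 7,1)
jg body: taken
after sub ecx, edi: ecx=(-8)-13=-21
after xor edi, 5: edi=13^5=8
after sub ecx, 2: ecx=(-21)-2=-23
after sub eax, 1: eax=7-1=6
cmp eax, 1  (cmp 6,1)
jg body: taken
after sub ecx, edi: ecx=(-23)-8=-31
after xor edi, 5: edi=8^5=13
after sub ecx, 2: ecx=(-31)-2=-33
after sub eax, 1: eax=6-1=5
cmp eax, 1  (cmp 5,1)
jg body: taken
after sub ecx, edi: ecx=(-33)-13=-46
after xor edi, 5: edi=13^5=8
after sub ecx, 2: ecx=(-46)-2=-48
after sub eax, 1: eax=5-1=4
cmp eax, 1  (cmp 4,1)
jg body: taken
after sub ecx, edi: ecx=(-48)-8=-56
after xor edi, 5: edi=8^5=13
after sub ecx, 2: ecx=(-56)-2=-58
after sub eax, 1: eax=4-1=3
cmp eax, 1  (cmp 3,1)
jg body: taken
after sub ecx, edi: ecx=(-58)-13=-71
after xor edi, 5: edi=13^5=8
after sub ecx, 2: ecx=(-71)-2=-73
after sub eax, 1: eax=3-1=2
cmp eax, 1  (cmp 2,1)
jg body: taken
after sub ecx, edi: ecx=(-73)-8=-81
after xor edi, 5: edi=8^5=13
after sub ecx, 2: ecx=(-81)-2=-83
after sub eax, 1: eax=2-1=1
cmp eax, 1  (cmp 1,1)
jg body: not taken
halt.
Total executed instructions: 46.

46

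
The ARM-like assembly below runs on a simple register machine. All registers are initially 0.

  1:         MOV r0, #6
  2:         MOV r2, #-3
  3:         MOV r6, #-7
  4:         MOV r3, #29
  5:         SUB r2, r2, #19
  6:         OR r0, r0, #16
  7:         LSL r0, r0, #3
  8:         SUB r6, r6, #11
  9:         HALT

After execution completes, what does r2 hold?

-22

r0=6
r2=-3
r6=-7
r3=29
r2=(-3)-19=-22
r0=6|16=22
r0=22<<3=176
r6=(-7)-11=-18
halt.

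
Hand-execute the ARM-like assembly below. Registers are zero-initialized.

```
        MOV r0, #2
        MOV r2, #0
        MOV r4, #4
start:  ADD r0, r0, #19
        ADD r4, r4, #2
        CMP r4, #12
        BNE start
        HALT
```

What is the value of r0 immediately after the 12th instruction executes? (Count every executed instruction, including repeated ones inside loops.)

59

after MOV r0, #2: r0=2
after MOV r2, #0: r2=0
after MOV r4, #4: r4=4
after ADD r0, r0, #19: r0=2+19=21
after ADD r4, r4, #2: r4=4+2=6
CMP r4, #12  (cmp 6,12)
BNE start: taken
after ADD r0, r0, #19: r0=21+19=40
after ADD r4, r4, #2: r4=6+2=8
CMP r4, #12  (cmp 8,12)
BNE start: taken
after ADD r0, r0, #19: r0=40+19=59
After step 12: r0 = 59.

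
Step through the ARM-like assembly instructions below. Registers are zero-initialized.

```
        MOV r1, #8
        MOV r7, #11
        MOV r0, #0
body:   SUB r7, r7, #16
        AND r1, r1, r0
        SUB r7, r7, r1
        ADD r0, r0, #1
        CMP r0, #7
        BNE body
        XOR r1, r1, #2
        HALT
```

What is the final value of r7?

MOV r1, #8 → r1=8
MOV r7, #11 → r7=11
MOV r0, #0 → r0=0
SUB r7, r7, #16 → r7=11-16=-5
AND r1, r1, r0 → r1=8&0=0
SUB r7, r7, r1 → r7=(-5)-0=-5
ADD r0, r0, #1 → r0=0+1=1
CMP r0, #7  (cmp 1,7)
BNE body: taken
SUB r7, r7, #16 → r7=(-5)-16=-21
AND r1, r1, r0 → r1=0&1=0
SUB r7, r7, r1 → r7=(-21)-0=-21
ADD r0, r0, #1 → r0=1+1=2
CMP r0, #7  (cmp 2,7)
BNE body: taken
SUB r7, r7, #16 → r7=(-21)-16=-37
AND r1, r1, r0 → r1=0&2=0
SUB r7, r7, r1 → r7=(-37)-0=-37
ADD r0, r0, #1 → r0=2+1=3
CMP r0, #7  (cmp 3,7)
BNE body: taken
SUB r7, r7, #16 → r7=(-37)-16=-53
AND r1, r1, r0 → r1=0&3=0
SUB r7, r7, r1 → r7=(-53)-0=-53
ADD r0, r0, #1 → r0=3+1=4
CMP r0, #7  (cmp 4,7)
BNE body: taken
SUB r7, r7, #16 → r7=(-53)-16=-69
AND r1, r1, r0 → r1=0&4=0
SUB r7, r7, r1 → r7=(-69)-0=-69
ADD r0, r0, #1 → r0=4+1=5
CMP r0, #7  (cmp 5,7)
BNE body: taken
SUB r7, r7, #16 → r7=(-69)-16=-85
AND r1, r1, r0 → r1=0&5=0
SUB r7, r7, r1 → r7=(-85)-0=-85
ADD r0, r0, #1 → r0=5+1=6
CMP r0, #7  (cmp 6,7)
BNE body: taken
SUB r7, r7, #16 → r7=(-85)-16=-101
AND r1, r1, r0 → r1=0&6=0
SUB r7, r7, r1 → r7=(-101)-0=-101
ADD r0, r0, #1 → r0=6+1=7
CMP r0, #7  (cmp 7,7)
BNE body: not taken
XOR r1, r1, #2 → r1=0^2=2
halt.

-101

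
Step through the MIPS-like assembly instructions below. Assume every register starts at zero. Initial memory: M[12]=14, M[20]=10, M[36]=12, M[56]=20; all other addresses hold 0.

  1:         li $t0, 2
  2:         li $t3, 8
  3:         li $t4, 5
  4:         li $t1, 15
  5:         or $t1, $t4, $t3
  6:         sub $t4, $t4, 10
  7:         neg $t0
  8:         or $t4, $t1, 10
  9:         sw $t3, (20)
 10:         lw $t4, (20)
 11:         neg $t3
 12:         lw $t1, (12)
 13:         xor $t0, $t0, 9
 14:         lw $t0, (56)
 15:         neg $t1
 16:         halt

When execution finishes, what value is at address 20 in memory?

8

li $t0, 2 → $t0=2
li $t3, 8 → $t3=8
li $t4, 5 → $t4=5
li $t1, 15 → $t1=15
or $t1, $t4, $t3 → $t1=5|8=13
sub $t4, $t4, 10 → $t4=5-10=-5
neg $t0 → $t0=-(2)=-2
or $t4, $t1, 10 → $t4=13|10=15
sw $t3, (20) → M[20]=8
lw $t4, (20) → $t4=M[20]=8
neg $t3 → $t3=-(8)=-8
lw $t1, (12) → $t1=M[12]=14
xor $t0, $t0, 9 → $t0=(-2)^9=-9
lw $t0, (56) → $t0=M[56]=20
neg $t1 → $t1=-(14)=-14
halt.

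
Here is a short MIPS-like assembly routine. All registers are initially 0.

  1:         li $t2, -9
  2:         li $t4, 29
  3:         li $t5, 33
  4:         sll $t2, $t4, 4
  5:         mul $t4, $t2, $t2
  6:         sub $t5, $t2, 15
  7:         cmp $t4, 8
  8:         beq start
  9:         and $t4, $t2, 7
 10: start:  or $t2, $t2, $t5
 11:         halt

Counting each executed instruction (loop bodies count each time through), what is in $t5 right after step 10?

$t2=-9
$t4=29
$t5=33
$t2=29<<4=464
$t4=464*464=215296
$t5=464-15=449
cmp $t4, 8  (cmp 215296,8)
beq start: not taken
$t4=464&7=0
$t2=464|449=465
After step 10: $t5 = 449.

449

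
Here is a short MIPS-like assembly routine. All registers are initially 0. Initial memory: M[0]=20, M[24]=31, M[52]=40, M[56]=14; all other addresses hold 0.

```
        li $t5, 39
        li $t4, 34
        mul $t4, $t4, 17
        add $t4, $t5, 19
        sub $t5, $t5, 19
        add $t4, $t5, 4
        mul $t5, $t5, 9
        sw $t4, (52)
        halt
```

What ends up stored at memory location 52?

li $t5, 39 → $t5=39
li $t4, 34 → $t4=34
mul $t4, $t4, 17 → $t4=34*17=578
add $t4, $t5, 19 → $t4=39+19=58
sub $t5, $t5, 19 → $t5=39-19=20
add $t4, $t5, 4 → $t4=20+4=24
mul $t5, $t5, 9 → $t5=20*9=180
sw $t4, (52) → M[52]=24
halt.

24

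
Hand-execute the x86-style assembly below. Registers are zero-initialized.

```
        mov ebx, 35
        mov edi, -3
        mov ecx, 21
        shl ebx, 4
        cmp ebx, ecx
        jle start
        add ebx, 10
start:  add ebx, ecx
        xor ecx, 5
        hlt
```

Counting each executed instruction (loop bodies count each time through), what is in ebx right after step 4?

mov ebx, 35 → ebx=35
mov edi, -3 → edi=-3
mov ecx, 21 → ecx=21
shl ebx, 4 → ebx=35<<4=560
After step 4: ebx = 560.

560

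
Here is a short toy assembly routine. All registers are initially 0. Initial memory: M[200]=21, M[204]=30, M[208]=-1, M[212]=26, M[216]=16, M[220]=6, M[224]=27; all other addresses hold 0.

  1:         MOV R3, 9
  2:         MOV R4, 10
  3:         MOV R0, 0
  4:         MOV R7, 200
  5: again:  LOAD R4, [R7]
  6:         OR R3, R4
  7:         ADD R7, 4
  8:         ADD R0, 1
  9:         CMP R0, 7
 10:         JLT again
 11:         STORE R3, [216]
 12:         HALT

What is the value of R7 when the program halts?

MOV R3, 9 → R3=9
MOV R4, 10 → R4=10
MOV R0, 0 → R0=0
MOV R7, 200 → R7=200
LOAD R4, [R7] → R4=M[200]=21
OR R3, R4 → R3=9|21=29
ADD R7, 4 → R7=200+4=204
ADD R0, 1 → R0=0+1=1
CMP R0, 7  (cmp 1,7)
JLT again: taken
LOAD R4, [R7] → R4=M[204]=30
OR R3, R4 → R3=29|30=31
ADD R7, 4 → R7=204+4=208
ADD R0, 1 → R0=1+1=2
CMP R0, 7  (cmp 2,7)
JLT again: taken
LOAD R4, [R7] → R4=M[208]=-1
OR R3, R4 → R3=31|(-1)=-1
ADD R7, 4 → R7=208+4=212
ADD R0, 1 → R0=2+1=3
CMP R0, 7  (cmp 3,7)
JLT again: taken
LOAD R4, [R7] → R4=M[212]=26
OR R3, R4 → R3=(-1)|26=-1
ADD R7, 4 → R7=212+4=216
ADD R0, 1 → R0=3+1=4
CMP R0, 7  (cmp 4,7)
JLT again: taken
LOAD R4, [R7] → R4=M[216]=16
OR R3, R4 → R3=(-1)|16=-1
ADD R7, 4 → R7=216+4=220
ADD R0, 1 → R0=4+1=5
CMP R0, 7  (cmp 5,7)
JLT again: taken
LOAD R4, [R7] → R4=M[220]=6
OR R3, R4 → R3=(-1)|6=-1
ADD R7, 4 → R7=220+4=224
ADD R0, 1 → R0=5+1=6
CMP R0, 7  (cmp 6,7)
JLT again: taken
LOAD R4, [R7] → R4=M[224]=27
OR R3, R4 → R3=(-1)|27=-1
ADD R7, 4 → R7=224+4=228
ADD R0, 1 → R0=6+1=7
CMP R0, 7  (cmp 7,7)
JLT again: not taken
STORE R3, [216] → M[216]=-1
halt.

228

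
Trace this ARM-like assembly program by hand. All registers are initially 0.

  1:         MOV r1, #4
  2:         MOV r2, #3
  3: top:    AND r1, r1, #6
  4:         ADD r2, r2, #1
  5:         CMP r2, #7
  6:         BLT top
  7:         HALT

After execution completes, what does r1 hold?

r1=4
r2=3
r1=4&6=4
r2=3+1=4
CMP r2, #7  (cmp 4,7)
BLT top: taken
r1=4&6=4
r2=4+1=5
CMP r2, #7  (cmp 5,7)
BLT top: taken
r1=4&6=4
r2=5+1=6
CMP r2, #7  (cmp 6,7)
BLT top: taken
r1=4&6=4
r2=6+1=7
CMP r2, #7  (cmp 7,7)
BLT top: not taken
halt.

4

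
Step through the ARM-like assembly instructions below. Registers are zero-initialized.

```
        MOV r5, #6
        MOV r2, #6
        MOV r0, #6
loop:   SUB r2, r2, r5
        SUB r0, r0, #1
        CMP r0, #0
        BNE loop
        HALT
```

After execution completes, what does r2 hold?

MOV r5, #6 → r5=6
MOV r2, #6 → r2=6
MOV r0, #6 → r0=6
SUB r2, r2, r5 → r2=6-6=0
SUB r0, r0, #1 → r0=6-1=5
CMP r0, #0  (cmp 5,0)
BNE loop: taken
SUB r2, r2, r5 → r2=0-6=-6
SUB r0, r0, #1 → r0=5-1=4
CMP r0, #0  (cmp 4,0)
BNE loop: taken
SUB r2, r2, r5 → r2=(-6)-6=-12
SUB r0, r0, #1 → r0=4-1=3
CMP r0, #0  (cmp 3,0)
BNE loop: taken
SUB r2, r2, r5 → r2=(-12)-6=-18
SUB r0, r0, #1 → r0=3-1=2
CMP r0, #0  (cmp 2,0)
BNE loop: taken
SUB r2, r2, r5 → r2=(-18)-6=-24
SUB r0, r0, #1 → r0=2-1=1
CMP r0, #0  (cmp 1,0)
BNE loop: taken
SUB r2, r2, r5 → r2=(-24)-6=-30
SUB r0, r0, #1 → r0=1-1=0
CMP r0, #0  (cmp 0,0)
BNE loop: not taken
halt.

-30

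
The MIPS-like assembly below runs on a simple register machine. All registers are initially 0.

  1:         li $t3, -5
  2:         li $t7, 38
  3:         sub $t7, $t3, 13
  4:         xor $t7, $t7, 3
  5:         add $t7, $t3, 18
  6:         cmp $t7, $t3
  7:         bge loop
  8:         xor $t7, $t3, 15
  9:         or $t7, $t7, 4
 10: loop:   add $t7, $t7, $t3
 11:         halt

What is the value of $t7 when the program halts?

8

after li $t3, -5: $t3=-5
after li $t7, 38: $t7=38
after sub $t7, $t3, 13: $t7=(-5)-13=-18
after xor $t7, $t7, 3: $t7=(-18)^3=-19
after add $t7, $t3, 18: $t7=(-5)+18=13
cmp $t7, $t3  (cmp 13,-5)
bge loop: taken
after add $t7, $t7, $t3: $t7=13+(-5)=8
halt.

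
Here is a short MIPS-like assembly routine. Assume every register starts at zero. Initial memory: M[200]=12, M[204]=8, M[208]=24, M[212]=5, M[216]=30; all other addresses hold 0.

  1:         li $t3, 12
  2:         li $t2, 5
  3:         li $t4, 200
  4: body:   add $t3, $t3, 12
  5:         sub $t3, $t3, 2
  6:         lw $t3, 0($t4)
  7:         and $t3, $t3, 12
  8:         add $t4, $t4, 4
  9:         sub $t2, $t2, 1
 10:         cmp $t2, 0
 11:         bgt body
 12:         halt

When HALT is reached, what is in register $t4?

$t3=12
$t2=5
$t4=200
$t3=12+12=24
$t3=24-2=22
$t3=M[200]=12
$t3=12&12=12
$t4=200+4=204
$t2=5-1=4
cmp $t2, 0  (cmp 4,0)
bgt body: taken
$t3=12+12=24
$t3=24-2=22
$t3=M[204]=8
$t3=8&12=8
$t4=204+4=208
$t2=4-1=3
cmp $t2, 0  (cmp 3,0)
bgt body: taken
$t3=8+12=20
$t3=20-2=18
$t3=M[208]=24
$t3=24&12=8
$t4=208+4=212
$t2=3-1=2
cmp $t2, 0  (cmp 2,0)
bgt body: taken
$t3=8+12=20
$t3=20-2=18
$t3=M[212]=5
$t3=5&12=4
$t4=212+4=216
$t2=2-1=1
cmp $t2, 0  (cmp 1,0)
bgt body: taken
$t3=4+12=16
$t3=16-2=14
$t3=M[216]=30
$t3=30&12=12
$t4=216+4=220
$t2=1-1=0
cmp $t2, 0  (cmp 0,0)
bgt body: not taken
halt.

220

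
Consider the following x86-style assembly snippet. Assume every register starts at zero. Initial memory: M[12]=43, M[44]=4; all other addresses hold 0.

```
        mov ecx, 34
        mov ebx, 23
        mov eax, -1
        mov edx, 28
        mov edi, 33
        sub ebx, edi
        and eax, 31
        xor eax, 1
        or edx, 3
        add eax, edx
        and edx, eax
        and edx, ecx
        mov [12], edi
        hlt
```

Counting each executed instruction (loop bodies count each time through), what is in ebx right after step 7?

-10

after mov ecx, 34: ecx=34
after mov ebx, 23: ebx=23
after mov eax, -1: eax=-1
after mov edx, 28: edx=28
after mov edi, 33: edi=33
after sub ebx, edi: ebx=23-33=-10
after and eax, 31: eax=(-1)&31=31
After step 7: ebx = -10.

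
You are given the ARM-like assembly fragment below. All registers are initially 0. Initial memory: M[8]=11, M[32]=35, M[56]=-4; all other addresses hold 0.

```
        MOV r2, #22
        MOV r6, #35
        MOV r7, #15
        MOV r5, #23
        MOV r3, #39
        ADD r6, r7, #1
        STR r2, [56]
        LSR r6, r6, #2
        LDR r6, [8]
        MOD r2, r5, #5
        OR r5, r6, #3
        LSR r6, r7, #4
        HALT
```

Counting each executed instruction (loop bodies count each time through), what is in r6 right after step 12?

MOV r2, #22 → r2=22
MOV r6, #35 → r6=35
MOV r7, #15 → r7=15
MOV r5, #23 → r5=23
MOV r3, #39 → r3=39
ADD r6, r7, #1 → r6=15+1=16
STR r2, [56] → M[56]=22
LSR r6, r6, #2 → r6=16>>2=4
LDR r6, [8] → r6=M[8]=11
MOD r2, r5, #5 → r2=23%5=3
OR r5, r6, #3 → r5=11|3=11
LSR r6, r7, #4 → r6=15>>4=0
After step 12: r6 = 0.

0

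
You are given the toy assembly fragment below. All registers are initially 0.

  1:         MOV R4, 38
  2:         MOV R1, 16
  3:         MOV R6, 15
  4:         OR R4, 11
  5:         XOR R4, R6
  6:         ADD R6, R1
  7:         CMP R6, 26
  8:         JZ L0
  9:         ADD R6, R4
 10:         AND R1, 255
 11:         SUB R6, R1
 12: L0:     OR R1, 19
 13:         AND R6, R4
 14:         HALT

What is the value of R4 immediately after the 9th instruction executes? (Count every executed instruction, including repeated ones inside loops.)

32

after MOV R4, 38: R4=38
after MOV R1, 16: R1=16
after MOV R6, 15: R6=15
after OR R4, 11: R4=38|11=47
after XOR R4, R6: R4=47^15=32
after ADD R6, R1: R6=15+16=31
CMP R6, 26  (cmp 31,26)
JZ L0: not taken
after ADD R6, R4: R6=31+32=63
After step 9: R4 = 32.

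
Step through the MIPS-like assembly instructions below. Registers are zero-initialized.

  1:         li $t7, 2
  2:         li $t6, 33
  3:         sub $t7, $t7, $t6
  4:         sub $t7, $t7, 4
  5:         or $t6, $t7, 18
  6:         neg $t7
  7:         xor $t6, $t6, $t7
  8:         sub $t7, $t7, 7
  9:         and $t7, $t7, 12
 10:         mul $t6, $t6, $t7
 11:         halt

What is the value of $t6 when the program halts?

$t7=2
$t6=33
$t7=2-33=-31
$t7=(-31)-4=-35
$t6=(-35)|18=-33
$t7=-(-35)=35
$t6=(-33)^35=-4
$t7=35-7=28
$t7=28&12=12
$t6=(-4)*12=-48
halt.

-48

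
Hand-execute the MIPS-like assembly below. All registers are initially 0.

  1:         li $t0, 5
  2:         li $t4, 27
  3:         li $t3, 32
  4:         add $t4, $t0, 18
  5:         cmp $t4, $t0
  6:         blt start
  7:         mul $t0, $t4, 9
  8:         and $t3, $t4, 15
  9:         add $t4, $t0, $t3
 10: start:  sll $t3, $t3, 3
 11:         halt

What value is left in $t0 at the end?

after li $t0, 5: $t0=5
after li $t4, 27: $t4=27
after li $t3, 32: $t3=32
after add $t4, $t0, 18: $t4=5+18=23
cmp $t4, $t0  (cmp 23,5)
blt start: not taken
after mul $t0, $t4, 9: $t0=23*9=207
after and $t3, $t4, 15: $t3=23&15=7
after add $t4, $t0, $t3: $t4=207+7=214
after sll $t3, $t3, 3: $t3=7<<3=56
halt.

207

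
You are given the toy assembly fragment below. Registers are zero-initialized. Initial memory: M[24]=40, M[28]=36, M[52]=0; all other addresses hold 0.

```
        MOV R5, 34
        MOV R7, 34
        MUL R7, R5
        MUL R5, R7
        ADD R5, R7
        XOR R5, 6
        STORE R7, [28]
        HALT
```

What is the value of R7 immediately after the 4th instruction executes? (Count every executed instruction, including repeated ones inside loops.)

1156

MOV R5, 34 → R5=34
MOV R7, 34 → R7=34
MUL R7, R5 → R7=34*34=1156
MUL R5, R7 → R5=34*1156=39304
After step 4: R7 = 1156.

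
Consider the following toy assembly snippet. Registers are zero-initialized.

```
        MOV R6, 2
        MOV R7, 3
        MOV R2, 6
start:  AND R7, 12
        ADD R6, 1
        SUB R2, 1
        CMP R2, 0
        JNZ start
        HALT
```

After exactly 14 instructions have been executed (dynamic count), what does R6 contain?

R6=2
R7=3
R2=6
R7=3&12=0
R6=2+1=3
R2=6-1=5
CMP R2, 0  (cmp 5,0)
JNZ start: taken
R7=0&12=0
R6=3+1=4
R2=5-1=4
CMP R2, 0  (cmp 4,0)
JNZ start: taken
R7=0&12=0
After step 14: R6 = 4.

4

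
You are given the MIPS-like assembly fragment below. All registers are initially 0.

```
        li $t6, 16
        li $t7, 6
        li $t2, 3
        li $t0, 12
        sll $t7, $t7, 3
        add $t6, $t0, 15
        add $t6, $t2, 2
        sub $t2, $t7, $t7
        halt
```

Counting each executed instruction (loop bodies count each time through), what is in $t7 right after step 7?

$t6=16
$t7=6
$t2=3
$t0=12
$t7=6<<3=48
$t6=12+15=27
$t6=3+2=5
After step 7: $t7 = 48.

48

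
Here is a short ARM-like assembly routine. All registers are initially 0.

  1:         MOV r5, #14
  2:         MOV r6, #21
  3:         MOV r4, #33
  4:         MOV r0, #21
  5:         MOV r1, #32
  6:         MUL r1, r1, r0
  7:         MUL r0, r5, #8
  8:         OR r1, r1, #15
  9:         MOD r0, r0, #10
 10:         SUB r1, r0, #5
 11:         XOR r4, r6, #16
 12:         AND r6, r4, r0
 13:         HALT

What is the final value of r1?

after MOV r5, #14: r5=14
after MOV r6, #21: r6=21
after MOV r4, #33: r4=33
after MOV r0, #21: r0=21
after MOV r1, #32: r1=32
after MUL r1, r1, r0: r1=32*21=672
after MUL r0, r5, #8: r0=14*8=112
after OR r1, r1, #15: r1=672|15=687
after MOD r0, r0, #10: r0=112%10=2
after SUB r1, r0, #5: r1=2-5=-3
after XOR r4, r6, #16: r4=21^16=5
after AND r6, r4, r0: r6=5&2=0
halt.

-3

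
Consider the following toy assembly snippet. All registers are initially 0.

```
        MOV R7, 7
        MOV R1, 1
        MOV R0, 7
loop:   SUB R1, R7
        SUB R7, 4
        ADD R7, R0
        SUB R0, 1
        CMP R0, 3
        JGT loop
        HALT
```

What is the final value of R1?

MOV R7, 7 → R7=7
MOV R1, 1 → R1=1
MOV R0, 7 → R0=7
SUB R1, R7 → R1=1-7=-6
SUB R7, 4 → R7=7-4=3
ADD R7, R0 → R7=3+7=10
SUB R0, 1 → R0=7-1=6
CMP R0, 3  (cmp 6,3)
JGT loop: taken
SUB R1, R7 → R1=(-6)-10=-16
SUB R7, 4 → R7=10-4=6
ADD R7, R0 → R7=6+6=12
SUB R0, 1 → R0=6-1=5
CMP R0, 3  (cmp 5,3)
JGT loop: taken
SUB R1, R7 → R1=(-16)-12=-28
SUB R7, 4 → R7=12-4=8
ADD R7, R0 → R7=8+5=13
SUB R0, 1 → R0=5-1=4
CMP R0, 3  (cmp 4,3)
JGT loop: taken
SUB R1, R7 → R1=(-28)-13=-41
SUB R7, 4 → R7=13-4=9
ADD R7, R0 → R7=9+4=13
SUB R0, 1 → R0=4-1=3
CMP R0, 3  (cmp 3,3)
JGT loop: not taken
halt.

-41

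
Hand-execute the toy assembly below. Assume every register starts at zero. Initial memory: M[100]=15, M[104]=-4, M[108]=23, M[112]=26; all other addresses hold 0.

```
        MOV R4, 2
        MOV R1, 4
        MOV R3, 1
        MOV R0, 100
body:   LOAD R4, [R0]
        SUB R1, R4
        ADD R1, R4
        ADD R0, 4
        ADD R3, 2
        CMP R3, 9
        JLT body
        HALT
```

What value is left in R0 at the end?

116

MOV R4, 2 → R4=2
MOV R1, 4 → R1=4
MOV R3, 1 → R3=1
MOV R0, 100 → R0=100
LOAD R4, [R0] → R4=M[100]=15
SUB R1, R4 → R1=4-15=-11
ADD R1, R4 → R1=(-11)+15=4
ADD R0, 4 → R0=100+4=104
ADD R3, 2 → R3=1+2=3
CMP R3, 9  (cmp 3,9)
JLT body: taken
LOAD R4, [R0] → R4=M[104]=-4
SUB R1, R4 → R1=4-(-4)=8
ADD R1, R4 → R1=8+(-4)=4
ADD R0, 4 → R0=104+4=108
ADD R3, 2 → R3=3+2=5
CMP R3, 9  (cmp 5,9)
JLT body: taken
LOAD R4, [R0] → R4=M[108]=23
SUB R1, R4 → R1=4-23=-19
ADD R1, R4 → R1=(-19)+23=4
ADD R0, 4 → R0=108+4=112
ADD R3, 2 → R3=5+2=7
CMP R3, 9  (cmp 7,9)
JLT body: taken
LOAD R4, [R0] → R4=M[112]=26
SUB R1, R4 → R1=4-26=-22
ADD R1, R4 → R1=(-22)+26=4
ADD R0, 4 → R0=112+4=116
ADD R3, 2 → R3=7+2=9
CMP R3, 9  (cmp 9,9)
JLT body: not taken
halt.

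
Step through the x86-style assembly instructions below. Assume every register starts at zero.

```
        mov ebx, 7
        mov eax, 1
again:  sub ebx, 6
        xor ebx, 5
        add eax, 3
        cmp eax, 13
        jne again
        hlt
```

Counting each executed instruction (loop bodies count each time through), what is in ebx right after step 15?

ebx=7
eax=1
ebx=7-6=1
ebx=1^5=4
eax=1+3=4
cmp eax, 13  (cmp 4,13)
jne again: taken
ebx=4-6=-2
ebx=(-2)^5=-5
eax=4+3=7
cmp eax, 13  (cmp 7,13)
jne again: taken
ebx=(-5)-6=-11
ebx=(-11)^5=-16
eax=7+3=10
After step 15: ebx = -16.

-16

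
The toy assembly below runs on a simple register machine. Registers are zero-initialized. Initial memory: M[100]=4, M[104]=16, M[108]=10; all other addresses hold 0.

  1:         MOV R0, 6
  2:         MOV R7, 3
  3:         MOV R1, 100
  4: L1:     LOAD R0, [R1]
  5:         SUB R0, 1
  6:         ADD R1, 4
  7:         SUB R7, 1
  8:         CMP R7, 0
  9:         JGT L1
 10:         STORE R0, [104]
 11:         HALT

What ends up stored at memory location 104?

R0=6
R7=3
R1=100
R0=M[100]=4
R0=4-1=3
R1=100+4=104
R7=3-1=2
CMP R7, 0  (cmp 2,0)
JGT L1: taken
R0=M[104]=16
R0=16-1=15
R1=104+4=108
R7=2-1=1
CMP R7, 0  (cmp 1,0)
JGT L1: taken
R0=M[108]=10
R0=10-1=9
R1=108+4=112
R7=1-1=0
CMP R7, 0  (cmp 0,0)
JGT L1: not taken
STORE R0, [104] → M[104]=9
halt.

9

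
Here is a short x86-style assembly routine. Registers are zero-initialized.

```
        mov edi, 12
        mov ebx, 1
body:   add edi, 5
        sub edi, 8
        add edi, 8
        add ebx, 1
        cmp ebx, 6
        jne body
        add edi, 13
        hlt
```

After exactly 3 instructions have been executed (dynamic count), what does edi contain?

17

after mov edi, 12: edi=12
after mov ebx, 1: ebx=1
after add edi, 5: edi=12+5=17
After step 3: edi = 17.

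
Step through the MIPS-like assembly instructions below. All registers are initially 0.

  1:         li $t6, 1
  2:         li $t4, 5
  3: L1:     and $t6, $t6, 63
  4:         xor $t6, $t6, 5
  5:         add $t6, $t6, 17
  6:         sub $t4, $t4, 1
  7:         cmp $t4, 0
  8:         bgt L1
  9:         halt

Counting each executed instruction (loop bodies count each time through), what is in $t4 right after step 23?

2

$t6=1
$t4=5
$t6=1&63=1
$t6=1^5=4
$t6=4+17=21
$t4=5-1=4
cmp $t4, 0  (cmp 4,0)
bgt L1: taken
$t6=21&63=21
$t6=21^5=16
$t6=16+17=33
$t4=4-1=3
cmp $t4, 0  (cmp 3,0)
bgt L1: taken
$t6=33&63=33
$t6=33^5=36
$t6=36+17=53
$t4=3-1=2
cmp $t4, 0  (cmp 2,0)
bgt L1: taken
$t6=53&63=53
$t6=53^5=48
$t6=48+17=65
After step 23: $t4 = 2.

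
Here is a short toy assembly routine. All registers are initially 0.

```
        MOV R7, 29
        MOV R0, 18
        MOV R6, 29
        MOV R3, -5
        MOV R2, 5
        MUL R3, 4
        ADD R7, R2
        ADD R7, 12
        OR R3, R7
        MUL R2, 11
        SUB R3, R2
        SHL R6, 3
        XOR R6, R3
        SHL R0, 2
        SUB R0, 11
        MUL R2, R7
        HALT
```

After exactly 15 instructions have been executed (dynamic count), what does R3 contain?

after MOV R7, 29: R7=29
after MOV R0, 18: R0=18
after MOV R6, 29: R6=29
after MOV R3, -5: R3=-5
after MOV R2, 5: R2=5
after MUL R3, 4: R3=(-5)*4=-20
after ADD R7, R2: R7=29+5=34
after ADD R7, 12: R7=34+12=46
after OR R3, R7: R3=(-20)|46=-18
after MUL R2, 11: R2=5*11=55
after SUB R3, R2: R3=(-18)-55=-73
after SHL R6, 3: R6=29<<3=232
after XOR R6, R3: R6=232^(-73)=-161
after SHL R0, 2: R0=18<<2=72
after SUB R0, 11: R0=72-11=61
After step 15: R3 = -73.

-73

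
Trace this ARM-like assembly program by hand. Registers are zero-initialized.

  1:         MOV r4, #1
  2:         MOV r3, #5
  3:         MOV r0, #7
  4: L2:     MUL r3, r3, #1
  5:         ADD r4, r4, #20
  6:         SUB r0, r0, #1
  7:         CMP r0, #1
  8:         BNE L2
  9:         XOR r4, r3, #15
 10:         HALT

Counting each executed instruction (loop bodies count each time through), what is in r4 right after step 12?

MOV r4, #1 → r4=1
MOV r3, #5 → r3=5
MOV r0, #7 → r0=7
MUL r3, r3, #1 → r3=5*1=5
ADD r4, r4, #20 → r4=1+20=21
SUB r0, r0, #1 → r0=7-1=6
CMP r0, #1  (cmp 6,1)
BNE L2: taken
MUL r3, r3, #1 → r3=5*1=5
ADD r4, r4, #20 → r4=21+20=41
SUB r0, r0, #1 → r0=6-1=5
CMP r0, #1  (cmp 5,1)
After step 12: r4 = 41.

41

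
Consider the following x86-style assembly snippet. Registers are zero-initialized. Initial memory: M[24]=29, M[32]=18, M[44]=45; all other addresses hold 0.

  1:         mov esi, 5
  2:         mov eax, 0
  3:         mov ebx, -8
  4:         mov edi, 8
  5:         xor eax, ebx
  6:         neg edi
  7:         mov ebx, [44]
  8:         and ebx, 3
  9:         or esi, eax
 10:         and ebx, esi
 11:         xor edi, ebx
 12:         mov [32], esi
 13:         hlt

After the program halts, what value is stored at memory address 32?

-3

esi=5
eax=0
ebx=-8
edi=8
eax=0^(-8)=-8
edi=-(8)=-8
ebx=M[44]=45
ebx=45&3=1
esi=5|(-8)=-3
ebx=1&(-3)=1
edi=(-8)^1=-7
mov [32], esi → M[32]=-3
halt.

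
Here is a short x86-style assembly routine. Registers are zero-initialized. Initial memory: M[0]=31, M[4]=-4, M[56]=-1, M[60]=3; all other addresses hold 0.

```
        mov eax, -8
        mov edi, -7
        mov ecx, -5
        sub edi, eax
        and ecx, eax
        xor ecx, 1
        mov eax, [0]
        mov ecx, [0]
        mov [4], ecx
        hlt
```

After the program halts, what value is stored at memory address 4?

31

after mov eax, -8: eax=-8
after mov edi, -7: edi=-7
after mov ecx, -5: ecx=-5
after sub edi, eax: edi=(-7)-(-8)=1
after and ecx, eax: ecx=(-5)&(-8)=-8
after xor ecx, 1: ecx=(-8)^1=-7
after mov eax, [0]: eax=M[0]=31
after mov ecx, [0]: ecx=M[0]=31
mov [4], ecx → M[4]=31
halt.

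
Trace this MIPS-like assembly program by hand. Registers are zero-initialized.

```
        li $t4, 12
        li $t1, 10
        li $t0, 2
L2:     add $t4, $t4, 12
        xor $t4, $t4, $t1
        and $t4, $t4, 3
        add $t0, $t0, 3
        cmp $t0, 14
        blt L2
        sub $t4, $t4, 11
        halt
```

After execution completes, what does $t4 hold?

li $t4, 12 → $t4=12
li $t1, 10 → $t1=10
li $t0, 2 → $t0=2
add $t4, $t4, 12 → $t4=12+12=24
xor $t4, $t4, $t1 → $t4=24^10=18
and $t4, $t4, 3 → $t4=18&3=2
add $t0, $t0, 3 → $t0=2+3=5
cmp $t0, 14  (cmp 5,14)
blt L2: taken
add $t4, $t4, 12 → $t4=2+12=14
xor $t4, $t4, $t1 → $t4=14^10=4
and $t4, $t4, 3 → $t4=4&3=0
add $t0, $t0, 3 → $t0=5+3=8
cmp $t0, 14  (cmp 8,14)
blt L2: taken
add $t4, $t4, 12 → $t4=0+12=12
xor $t4, $t4, $t1 → $t4=12^10=6
and $t4, $t4, 3 → $t4=6&3=2
add $t0, $t0, 3 → $t0=8+3=11
cmp $t0, 14  (cmp 11,14)
blt L2: taken
add $t4, $t4, 12 → $t4=2+12=14
xor $t4, $t4, $t1 → $t4=14^10=4
and $t4, $t4, 3 → $t4=4&3=0
add $t0, $t0, 3 → $t0=11+3=14
cmp $t0, 14  (cmp 14,14)
blt L2: not taken
sub $t4, $t4, 11 → $t4=0-11=-11
halt.

-11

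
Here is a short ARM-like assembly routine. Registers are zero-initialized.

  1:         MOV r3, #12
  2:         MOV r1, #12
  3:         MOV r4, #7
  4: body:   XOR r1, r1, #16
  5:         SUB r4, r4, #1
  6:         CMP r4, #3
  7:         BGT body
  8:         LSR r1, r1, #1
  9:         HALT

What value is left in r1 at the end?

6

r3=12
r1=12
r4=7
r1=12^16=28
r4=7-1=6
CMP r4, #3  (cmp 6,3)
BGT body: taken
r1=28^16=12
r4=6-1=5
CMP r4, #3  (cmp 5,3)
BGT body: taken
r1=12^16=28
r4=5-1=4
CMP r4, #3  (cmp 4,3)
BGT body: taken
r1=28^16=12
r4=4-1=3
CMP r4, #3  (cmp 3,3)
BGT body: not taken
r1=12>>1=6
halt.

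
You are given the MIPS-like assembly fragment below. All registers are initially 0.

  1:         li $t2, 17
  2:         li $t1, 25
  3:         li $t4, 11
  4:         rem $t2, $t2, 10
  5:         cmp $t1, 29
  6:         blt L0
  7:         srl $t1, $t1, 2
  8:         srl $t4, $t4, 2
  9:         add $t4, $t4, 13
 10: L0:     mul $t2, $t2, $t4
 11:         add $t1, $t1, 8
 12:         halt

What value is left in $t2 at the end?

after li $t2, 17: $t2=17
after li $t1, 25: $t1=25
after li $t4, 11: $t4=11
after rem $t2, $t2, 10: $t2=17%10=7
cmp $t1, 29  (cmp 25,29)
blt L0: taken
after mul $t2, $t2, $t4: $t2=7*11=77
after add $t1, $t1, 8: $t1=25+8=33
halt.

77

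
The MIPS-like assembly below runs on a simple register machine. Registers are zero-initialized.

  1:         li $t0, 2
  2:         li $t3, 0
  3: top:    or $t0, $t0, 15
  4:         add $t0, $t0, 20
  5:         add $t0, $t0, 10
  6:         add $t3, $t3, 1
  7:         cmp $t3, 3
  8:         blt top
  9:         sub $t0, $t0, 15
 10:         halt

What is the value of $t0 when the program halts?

li $t0, 2 → $t0=2
li $t3, 0 → $t3=0
or $t0, $t0, 15 → $t0=2|15=15
add $t0, $t0, 20 → $t0=15+20=35
add $t0, $t0, 10 → $t0=35+10=45
add $t3, $t3, 1 → $t3=0+1=1
cmp $t3, 3  (cmp 1,3)
blt top: taken
or $t0, $t0, 15 → $t0=45|15=47
add $t0, $t0, 20 → $t0=47+20=67
add $t0, $t0, 10 → $t0=67+10=77
add $t3, $t3, 1 → $t3=1+1=2
cmp $t3, 3  (cmp 2,3)
blt top: taken
or $t0, $t0, 15 → $t0=77|15=79
add $t0, $t0, 20 → $t0=79+20=99
add $t0, $t0, 10 → $t0=99+10=109
add $t3, $t3, 1 → $t3=2+1=3
cmp $t3, 3  (cmp 3,3)
blt top: not taken
sub $t0, $t0, 15 → $t0=109-15=94
halt.

94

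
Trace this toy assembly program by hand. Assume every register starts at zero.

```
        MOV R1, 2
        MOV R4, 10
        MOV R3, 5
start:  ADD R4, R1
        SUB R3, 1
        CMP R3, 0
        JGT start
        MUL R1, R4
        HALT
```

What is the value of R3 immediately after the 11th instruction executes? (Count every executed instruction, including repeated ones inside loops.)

R1=2
R4=10
R3=5
R4=10+2=12
R3=5-1=4
CMP R3, 0  (cmp 4,0)
JGT start: taken
R4=12+2=14
R3=4-1=3
CMP R3, 0  (cmp 3,0)
JGT start: taken
After step 11: R3 = 3.

3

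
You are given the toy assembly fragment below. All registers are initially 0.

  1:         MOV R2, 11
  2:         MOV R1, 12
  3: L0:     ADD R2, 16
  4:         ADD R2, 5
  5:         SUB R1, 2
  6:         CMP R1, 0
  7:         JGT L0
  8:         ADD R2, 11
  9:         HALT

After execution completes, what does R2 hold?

after MOV R2, 11: R2=11
after MOV R1, 12: R1=12
after ADD R2, 16: R2=11+16=27
after ADD R2, 5: R2=27+5=32
after SUB R1, 2: R1=12-2=10
CMP R1, 0  (cmp 10,0)
JGT L0: taken
after ADD R2, 16: R2=32+16=48
after ADD R2, 5: R2=48+5=53
after SUB R1, 2: R1=10-2=8
CMP R1, 0  (cmp 8,0)
JGT L0: taken
after ADD R2, 16: R2=53+16=69
after ADD R2, 5: R2=69+5=74
after SUB R1, 2: R1=8-2=6
CMP R1, 0  (cmp 6,0)
JGT L0: taken
after ADD R2, 16: R2=74+16=90
after ADD R2, 5: R2=90+5=95
after SUB R1, 2: R1=6-2=4
CMP R1, 0  (cmp 4,0)
JGT L0: taken
after ADD R2, 16: R2=95+16=111
after ADD R2, 5: R2=111+5=116
after SUB R1, 2: R1=4-2=2
CMP R1, 0  (cmp 2,0)
JGT L0: taken
after ADD R2, 16: R2=116+16=132
after ADD R2, 5: R2=132+5=137
after SUB R1, 2: R1=2-2=0
CMP R1, 0  (cmp 0,0)
JGT L0: not taken
after ADD R2, 11: R2=137+11=148
halt.

148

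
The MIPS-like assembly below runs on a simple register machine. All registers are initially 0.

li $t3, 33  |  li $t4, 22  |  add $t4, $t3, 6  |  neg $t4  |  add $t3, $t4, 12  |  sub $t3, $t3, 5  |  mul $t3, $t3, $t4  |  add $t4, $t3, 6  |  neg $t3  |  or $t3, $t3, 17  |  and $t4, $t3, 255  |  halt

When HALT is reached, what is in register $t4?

49

after li $t3, 33: $t3=33
after li $t4, 22: $t4=22
after add $t4, $t3, 6: $t4=33+6=39
after neg $t4: $t4=-(39)=-39
after add $t3, $t4, 12: $t3=(-39)+12=-27
after sub $t3, $t3, 5: $t3=(-27)-5=-32
after mul $t3, $t3, $t4: $t3=(-32)*(-39)=1248
after add $t4, $t3, 6: $t4=1248+6=1254
after neg $t3: $t3=-(1248)=-1248
after or $t3, $t3, 17: $t3=(-1248)|17=-1231
after and $t4, $t3, 255: $t4=(-1231)&255=49
halt.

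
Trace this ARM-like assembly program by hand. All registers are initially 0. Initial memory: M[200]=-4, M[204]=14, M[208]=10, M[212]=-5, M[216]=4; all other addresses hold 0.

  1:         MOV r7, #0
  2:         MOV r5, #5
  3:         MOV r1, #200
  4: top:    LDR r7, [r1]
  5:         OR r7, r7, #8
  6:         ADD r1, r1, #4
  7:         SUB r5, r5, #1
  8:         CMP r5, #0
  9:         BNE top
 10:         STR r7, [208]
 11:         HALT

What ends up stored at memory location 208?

12

r7=0
r5=5
r1=200
r7=M[200]=-4
r7=(-4)|8=-4
r1=200+4=204
r5=5-1=4
CMP r5, #0  (cmp 4,0)
BNE top: taken
r7=M[204]=14
r7=14|8=14
r1=204+4=208
r5=4-1=3
CMP r5, #0  (cmp 3,0)
BNE top: taken
r7=M[208]=10
r7=10|8=10
r1=208+4=212
r5=3-1=2
CMP r5, #0  (cmp 2,0)
BNE top: taken
r7=M[212]=-5
r7=(-5)|8=-5
r1=212+4=216
r5=2-1=1
CMP r5, #0  (cmp 1,0)
BNE top: taken
r7=M[216]=4
r7=4|8=12
r1=216+4=220
r5=1-1=0
CMP r5, #0  (cmp 0,0)
BNE top: not taken
STR r7, [208] → M[208]=12
halt.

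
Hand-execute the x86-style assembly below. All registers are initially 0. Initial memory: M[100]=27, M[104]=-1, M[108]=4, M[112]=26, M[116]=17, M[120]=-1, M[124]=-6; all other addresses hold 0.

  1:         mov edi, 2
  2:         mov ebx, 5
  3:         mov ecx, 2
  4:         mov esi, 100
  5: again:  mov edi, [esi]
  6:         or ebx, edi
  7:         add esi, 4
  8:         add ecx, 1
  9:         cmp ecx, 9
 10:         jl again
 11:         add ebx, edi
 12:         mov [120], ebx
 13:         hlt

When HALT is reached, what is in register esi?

128

after mov edi, 2: edi=2
after mov ebx, 5: ebx=5
after mov ecx, 2: ecx=2
after mov esi, 100: esi=100
after mov edi, [esi]: edi=M[100]=27
after or ebx, edi: ebx=5|27=31
after add esi, 4: esi=100+4=104
after add ecx, 1: ecx=2+1=3
cmp ecx, 9  (cmp 3,9)
jl again: taken
after mov edi, [esi]: edi=M[104]=-1
after or ebx, edi: ebx=31|(-1)=-1
after add esi, 4: esi=104+4=108
after add ecx, 1: ecx=3+1=4
cmp ecx, 9  (cmp 4,9)
jl again: taken
after mov edi, [esi]: edi=M[108]=4
after or ebx, edi: ebx=(-1)|4=-1
after add esi, 4: esi=108+4=112
after add ecx, 1: ecx=4+1=5
cmp ecx, 9  (cmp 5,9)
jl again: taken
after mov edi, [esi]: edi=M[112]=26
after or ebx, edi: ebx=(-1)|26=-1
after add esi, 4: esi=112+4=116
after add ecx, 1: ecx=5+1=6
cmp ecx, 9  (cmp 6,9)
jl again: taken
after mov edi, [esi]: edi=M[116]=17
after or ebx, edi: ebx=(-1)|17=-1
after add esi, 4: esi=116+4=120
after add ecx, 1: ecx=6+1=7
cmp ecx, 9  (cmp 7,9)
jl again: taken
after mov edi, [esi]: edi=M[120]=-1
after or ebx, edi: ebx=(-1)|(-1)=-1
after add esi, 4: esi=120+4=124
after add ecx, 1: ecx=7+1=8
cmp ecx, 9  (cmp 8,9)
jl again: taken
after mov edi, [esi]: edi=M[124]=-6
after or ebx, edi: ebx=(-1)|(-6)=-1
after add esi, 4: esi=124+4=128
after add ecx, 1: ecx=8+1=9
cmp ecx, 9  (cmp 9,9)
jl again: not taken
after add ebx, edi: ebx=(-1)+(-6)=-7
mov [120], ebx → M[120]=-7
halt.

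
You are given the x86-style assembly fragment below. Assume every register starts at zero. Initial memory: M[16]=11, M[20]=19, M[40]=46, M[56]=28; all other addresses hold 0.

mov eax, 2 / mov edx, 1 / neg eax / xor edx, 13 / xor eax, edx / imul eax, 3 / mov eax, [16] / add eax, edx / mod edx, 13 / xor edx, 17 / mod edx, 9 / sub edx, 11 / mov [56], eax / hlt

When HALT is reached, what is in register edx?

-9

after mov eax, 2: eax=2
after mov edx, 1: edx=1
after neg eax: eax=-(2)=-2
after xor edx, 13: edx=1^13=12
after xor eax, edx: eax=(-2)^12=-14
after imul eax, 3: eax=(-14)*3=-42
after mov eax, [16]: eax=M[16]=11
after add eax, edx: eax=11+12=23
after mod edx, 13: edx=12%13=12
after xor edx, 17: edx=12^17=29
after mod edx, 9: edx=29%9=2
after sub edx, 11: edx=2-11=-9
mov [56], eax → M[56]=23
halt.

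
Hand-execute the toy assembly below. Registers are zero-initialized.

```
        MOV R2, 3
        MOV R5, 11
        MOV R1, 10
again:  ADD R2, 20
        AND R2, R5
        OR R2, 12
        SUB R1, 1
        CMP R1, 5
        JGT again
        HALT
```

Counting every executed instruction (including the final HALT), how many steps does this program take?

MOV R2, 3 → R2=3
MOV R5, 11 → R5=11
MOV R1, 10 → R1=10
ADD R2, 20 → R2=3+20=23
AND R2, R5 → R2=23&11=3
OR R2, 12 → R2=3|12=15
SUB R1, 1 → R1=10-1=9
CMP R1, 5  (cmp 9,5)
JGT again: taken
ADD R2, 20 → R2=15+20=35
AND R2, R5 → R2=35&11=3
OR R2, 12 → R2=3|12=15
SUB R1, 1 → R1=9-1=8
CMP R1, 5  (cmp 8,5)
JGT again: taken
ADD R2, 20 → R2=15+20=35
AND R2, R5 → R2=35&11=3
OR R2, 12 → R2=3|12=15
SUB R1, 1 → R1=8-1=7
CMP R1, 5  (cmp 7,5)
JGT again: taken
ADD R2, 20 → R2=15+20=35
AND R2, R5 → R2=35&11=3
OR R2, 12 → R2=3|12=15
SUB R1, 1 → R1=7-1=6
CMP R1, 5  (cmp 6,5)
JGT again: taken
ADD R2, 20 → R2=15+20=35
AND R2, R5 → R2=35&11=3
OR R2, 12 → R2=3|12=15
SUB R1, 1 → R1=6-1=5
CMP R1, 5  (cmp 5,5)
JGT again: not taken
halt.
Total executed instructions: 34.

34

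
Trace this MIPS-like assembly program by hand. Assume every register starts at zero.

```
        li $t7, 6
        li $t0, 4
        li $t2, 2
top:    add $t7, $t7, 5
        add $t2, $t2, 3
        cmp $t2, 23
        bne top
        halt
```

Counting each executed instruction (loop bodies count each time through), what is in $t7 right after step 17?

after li $t7, 6: $t7=6
after li $t0, 4: $t0=4
after li $t2, 2: $t2=2
after add $t7, $t7, 5: $t7=6+5=11
after add $t2, $t2, 3: $t2=2+3=5
cmp $t2, 23  (cmp 5,23)
bne top: taken
after add $t7, $t7, 5: $t7=11+5=16
after add $t2, $t2, 3: $t2=5+3=8
cmp $t2, 23  (cmp 8,23)
bne top: taken
after add $t7, $t7, 5: $t7=16+5=21
after add $t2, $t2, 3: $t2=8+3=11
cmp $t2, 23  (cmp 11,23)
bne top: taken
after add $t7, $t7, 5: $t7=21+5=26
after add $t2, $t2, 3: $t2=11+3=14
After step 17: $t7 = 26.

26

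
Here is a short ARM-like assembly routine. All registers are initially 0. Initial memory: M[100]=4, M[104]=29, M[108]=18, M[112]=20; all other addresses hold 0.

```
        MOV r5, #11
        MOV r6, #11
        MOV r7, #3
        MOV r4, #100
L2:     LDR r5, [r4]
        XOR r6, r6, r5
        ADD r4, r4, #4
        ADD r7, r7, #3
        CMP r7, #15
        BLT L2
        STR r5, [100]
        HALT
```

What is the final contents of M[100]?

MOV r5, #11 → r5=11
MOV r6, #11 → r6=11
MOV r7, #3 → r7=3
MOV r4, #100 → r4=100
LDR r5, [r4] → r5=M[100]=4
XOR r6, r6, r5 → r6=11^4=15
ADD r4, r4, #4 → r4=100+4=104
ADD r7, r7, #3 → r7=3+3=6
CMP r7, #15  (cmp 6,15)
BLT L2: taken
LDR r5, [r4] → r5=M[104]=29
XOR r6, r6, r5 → r6=15^29=18
ADD r4, r4, #4 → r4=104+4=108
ADD r7, r7, #3 → r7=6+3=9
CMP r7, #15  (cmp 9,15)
BLT L2: taken
LDR r5, [r4] → r5=M[108]=18
XOR r6, r6, r5 → r6=18^18=0
ADD r4, r4, #4 → r4=108+4=112
ADD r7, r7, #3 → r7=9+3=12
CMP r7, #15  (cmp 12,15)
BLT L2: taken
LDR r5, [r4] → r5=M[112]=20
XOR r6, r6, r5 → r6=0^20=20
ADD r4, r4, #4 → r4=112+4=116
ADD r7, r7, #3 → r7=12+3=15
CMP r7, #15  (cmp 15,15)
BLT L2: not taken
STR r5, [100] → M[100]=20
halt.

20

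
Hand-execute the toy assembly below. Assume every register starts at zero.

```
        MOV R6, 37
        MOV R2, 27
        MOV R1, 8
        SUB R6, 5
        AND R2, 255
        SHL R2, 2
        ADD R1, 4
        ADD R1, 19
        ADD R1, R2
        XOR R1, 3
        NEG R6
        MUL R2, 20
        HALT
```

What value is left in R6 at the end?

-32

R6=37
R2=27
R1=8
R6=37-5=32
R2=27&255=27
R2=27<<2=108
R1=8+4=12
R1=12+19=31
R1=31+108=139
R1=139^3=136
R6=-(32)=-32
R2=108*20=2160
halt.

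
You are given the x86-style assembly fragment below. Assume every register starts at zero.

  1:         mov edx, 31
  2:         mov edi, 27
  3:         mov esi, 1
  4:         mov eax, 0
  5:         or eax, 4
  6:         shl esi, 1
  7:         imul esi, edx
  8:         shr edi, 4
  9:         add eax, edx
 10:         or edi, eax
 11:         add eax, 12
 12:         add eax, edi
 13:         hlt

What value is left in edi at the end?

after mov edx, 31: edx=31
after mov edi, 27: edi=27
after mov esi, 1: esi=1
after mov eax, 0: eax=0
after or eax, 4: eax=0|4=4
after shl esi, 1: esi=1<<1=2
after imul esi, edx: esi=2*31=62
after shr edi, 4: edi=27>>4=1
after add eax, edx: eax=4+31=35
after or edi, eax: edi=1|35=35
after add eax, 12: eax=35+12=47
after add eax, edi: eax=47+35=82
halt.

35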